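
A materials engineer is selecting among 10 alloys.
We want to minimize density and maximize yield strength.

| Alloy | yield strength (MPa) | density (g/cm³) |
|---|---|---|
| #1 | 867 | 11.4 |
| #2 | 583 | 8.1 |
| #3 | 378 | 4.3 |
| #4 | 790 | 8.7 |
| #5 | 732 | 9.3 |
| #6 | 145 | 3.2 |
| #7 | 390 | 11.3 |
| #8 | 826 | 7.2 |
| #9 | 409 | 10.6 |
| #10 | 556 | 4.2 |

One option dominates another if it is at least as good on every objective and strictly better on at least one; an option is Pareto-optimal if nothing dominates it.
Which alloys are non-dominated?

#1: not dominated (best yield strength).
#2: dominated by #8 (yield strength 826≥583, density 7.2≤8.1).
#3: dominated by #10 (yield strength 556≥378, density 4.2≤4.3).
#4: dominated by #8 (yield strength 826≥790, density 7.2≤8.7).
#5: dominated by #4 (yield strength 790≥732, density 8.7≤9.3).
#6: not dominated (best density).
#7: dominated by #2 (yield strength 583≥390, density 8.1≤11.3).
#8: not dominated.
#9: dominated by #2 (yield strength 583≥409, density 8.1≤10.6).
#10: not dominated.

#1, #6, #8, #10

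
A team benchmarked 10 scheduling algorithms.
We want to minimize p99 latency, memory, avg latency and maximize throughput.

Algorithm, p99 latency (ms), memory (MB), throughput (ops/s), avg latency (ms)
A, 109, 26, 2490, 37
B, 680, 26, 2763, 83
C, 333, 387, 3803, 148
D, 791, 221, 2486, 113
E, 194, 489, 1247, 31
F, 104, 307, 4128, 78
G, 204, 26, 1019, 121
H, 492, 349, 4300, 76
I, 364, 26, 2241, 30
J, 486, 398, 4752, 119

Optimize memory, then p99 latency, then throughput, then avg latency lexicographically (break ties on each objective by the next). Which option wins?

A

First minimize memory: best is 26, kept {A, B, G, I}.
Then minimize p99 latency: best is 109, kept {A}.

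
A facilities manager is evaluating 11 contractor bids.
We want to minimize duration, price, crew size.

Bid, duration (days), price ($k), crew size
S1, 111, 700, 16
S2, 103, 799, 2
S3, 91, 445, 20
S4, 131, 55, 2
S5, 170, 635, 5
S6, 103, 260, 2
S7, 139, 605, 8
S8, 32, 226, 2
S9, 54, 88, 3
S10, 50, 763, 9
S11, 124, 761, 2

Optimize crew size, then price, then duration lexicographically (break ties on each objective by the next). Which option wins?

S4

First minimize crew size: best is 2, kept {S2, S4, S6, S8, S11}.
Then minimize price: best is 55, kept {S4}.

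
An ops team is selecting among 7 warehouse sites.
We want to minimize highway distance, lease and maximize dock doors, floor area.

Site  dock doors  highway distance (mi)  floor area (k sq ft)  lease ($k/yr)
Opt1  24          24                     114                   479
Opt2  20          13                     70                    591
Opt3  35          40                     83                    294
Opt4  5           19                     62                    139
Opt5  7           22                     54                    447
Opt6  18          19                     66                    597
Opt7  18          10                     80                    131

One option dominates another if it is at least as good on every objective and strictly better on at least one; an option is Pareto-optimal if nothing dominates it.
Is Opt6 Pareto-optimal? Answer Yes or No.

Opt2 vs Opt6: dock doors 20≥18, highway distance 13≤19, floor area 70≥66, lease 591≤597 — Opt2 is at least as good on every objective and strictly better on at least one, so Opt2 dominates Opt6.

No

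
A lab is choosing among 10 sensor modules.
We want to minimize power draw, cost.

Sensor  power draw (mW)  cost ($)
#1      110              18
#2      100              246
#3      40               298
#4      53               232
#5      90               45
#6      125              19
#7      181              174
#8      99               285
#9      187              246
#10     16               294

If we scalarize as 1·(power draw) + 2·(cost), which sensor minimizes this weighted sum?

#1: 1·110 + 2·18 = 146
#2: 1·100 + 2·246 = 592
#3: 1·40 + 2·298 = 636
#4: 1·53 + 2·232 = 517
#5: 1·90 + 2·45 = 180
#6: 1·125 + 2·19 = 163
#7: 1·181 + 2·174 = 529
#8: 1·99 + 2·285 = 669
#9: 1·187 + 2·246 = 679
#10: 1·16 + 2·294 = 604
Lowest: #1 at 146.

#1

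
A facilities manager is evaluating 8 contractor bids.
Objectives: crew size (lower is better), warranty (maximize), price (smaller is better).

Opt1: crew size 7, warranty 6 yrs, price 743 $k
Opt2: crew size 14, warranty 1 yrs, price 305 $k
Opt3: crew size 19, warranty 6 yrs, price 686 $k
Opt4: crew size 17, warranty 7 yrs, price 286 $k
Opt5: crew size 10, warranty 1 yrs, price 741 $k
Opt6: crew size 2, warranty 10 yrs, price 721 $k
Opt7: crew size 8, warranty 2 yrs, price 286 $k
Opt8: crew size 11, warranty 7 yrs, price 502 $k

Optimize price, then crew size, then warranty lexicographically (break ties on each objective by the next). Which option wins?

First minimize price: best is 286, kept {Opt4, Opt7}.
Then minimize crew size: best is 8, kept {Opt7}.

Opt7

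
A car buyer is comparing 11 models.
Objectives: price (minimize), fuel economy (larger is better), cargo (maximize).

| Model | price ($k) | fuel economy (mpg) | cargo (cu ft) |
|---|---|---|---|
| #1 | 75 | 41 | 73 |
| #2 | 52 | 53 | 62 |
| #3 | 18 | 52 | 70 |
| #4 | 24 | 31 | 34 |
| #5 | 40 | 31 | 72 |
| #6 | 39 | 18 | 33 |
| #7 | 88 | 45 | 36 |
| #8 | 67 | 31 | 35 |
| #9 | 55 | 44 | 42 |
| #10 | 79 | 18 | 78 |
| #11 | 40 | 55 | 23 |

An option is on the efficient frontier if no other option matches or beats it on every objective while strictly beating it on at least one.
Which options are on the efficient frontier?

#1: not dominated.
#2: not dominated.
#3: not dominated (best price).
#4: dominated by #3 (price 18≤24, fuel economy 52≥31, cargo 70≥34).
#5: not dominated.
#6: dominated by #3 (price 18≤39, fuel economy 52≥18, cargo 70≥33).
#7: dominated by #2 (price 52≤88, fuel economy 53≥45, cargo 62≥36).
#8: dominated by #2 (price 52≤67, fuel economy 53≥31, cargo 62≥35).
#9: dominated by #2 (price 52≤55, fuel economy 53≥44, cargo 62≥42).
#10: not dominated (best cargo).
#11: not dominated (best fuel economy).

#1, #2, #3, #5, #10, #11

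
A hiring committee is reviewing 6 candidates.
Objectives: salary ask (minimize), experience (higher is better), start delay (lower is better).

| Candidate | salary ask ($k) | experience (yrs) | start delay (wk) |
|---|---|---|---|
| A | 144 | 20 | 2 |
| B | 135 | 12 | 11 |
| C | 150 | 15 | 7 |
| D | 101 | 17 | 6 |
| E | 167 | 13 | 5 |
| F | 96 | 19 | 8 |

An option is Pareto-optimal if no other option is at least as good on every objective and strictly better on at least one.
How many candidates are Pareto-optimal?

A: not dominated (best experience).
B: dominated by D (salary ask 101≤135, experience 17≥12, start delay 6≤11).
C: dominated by A (salary ask 144≤150, experience 20≥15, start delay 2≤7).
D: not dominated.
E: dominated by A (salary ask 144≤167, experience 20≥13, start delay 2≤5).
F: not dominated (best salary ask).
Pareto-optimal: A, D, F → 3.

3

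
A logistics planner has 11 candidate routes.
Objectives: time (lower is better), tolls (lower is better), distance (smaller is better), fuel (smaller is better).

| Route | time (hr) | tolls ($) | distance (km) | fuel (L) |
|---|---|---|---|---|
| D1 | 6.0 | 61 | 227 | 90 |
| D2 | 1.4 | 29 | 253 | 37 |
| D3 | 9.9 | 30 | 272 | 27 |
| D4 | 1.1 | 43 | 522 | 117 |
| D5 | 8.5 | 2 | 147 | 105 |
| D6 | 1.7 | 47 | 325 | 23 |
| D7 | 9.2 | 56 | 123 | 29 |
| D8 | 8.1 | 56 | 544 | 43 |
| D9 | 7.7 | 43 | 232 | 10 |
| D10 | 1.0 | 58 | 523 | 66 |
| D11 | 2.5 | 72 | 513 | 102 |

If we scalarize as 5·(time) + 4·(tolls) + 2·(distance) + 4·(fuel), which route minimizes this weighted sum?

D7

D1: 5·6.0 + 4·61 + 2·227 + 4·90 = 1088.0
D2: 5·1.4 + 4·29 + 2·253 + 4·37 = 777.0
D3: 5·9.9 + 4·30 + 2·272 + 4·27 = 821.5
D4: 5·1.1 + 4·43 + 2·522 + 4·117 = 1689.5
D5: 5·8.5 + 4·2 + 2·147 + 4·105 = 764.5
D6: 5·1.7 + 4·47 + 2·325 + 4·23 = 938.5
D7: 5·9.2 + 4·56 + 2·123 + 4·29 = 632.0
D8: 5·8.1 + 4·56 + 2·544 + 4·43 = 1524.5
D9: 5·7.7 + 4·43 + 2·232 + 4·10 = 714.5
D10: 5·1.0 + 4·58 + 2·523 + 4·66 = 1547.0
D11: 5·2.5 + 4·72 + 2·513 + 4·102 = 1734.5
Lowest: D7 at 632.0.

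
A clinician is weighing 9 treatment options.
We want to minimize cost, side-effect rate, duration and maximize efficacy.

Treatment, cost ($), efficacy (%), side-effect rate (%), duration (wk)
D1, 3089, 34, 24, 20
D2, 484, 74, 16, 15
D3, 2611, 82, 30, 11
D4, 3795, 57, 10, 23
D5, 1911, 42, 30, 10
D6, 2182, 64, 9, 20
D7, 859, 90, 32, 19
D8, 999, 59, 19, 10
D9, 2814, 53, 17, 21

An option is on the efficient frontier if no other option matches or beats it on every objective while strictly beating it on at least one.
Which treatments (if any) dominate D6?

D1: worse on cost (3089 vs 2182).
D2: worse on side-effect rate (16 vs 9).
D3: worse on cost (2611 vs 2182).
D4: worse on cost (3795 vs 2182).
D5: worse on efficacy (42 vs 64).
D7: worse on side-effect rate (32 vs 9).
D8: worse on efficacy (59 vs 64).
D9: worse on cost (2814 vs 2182).
No option dominates D6.

none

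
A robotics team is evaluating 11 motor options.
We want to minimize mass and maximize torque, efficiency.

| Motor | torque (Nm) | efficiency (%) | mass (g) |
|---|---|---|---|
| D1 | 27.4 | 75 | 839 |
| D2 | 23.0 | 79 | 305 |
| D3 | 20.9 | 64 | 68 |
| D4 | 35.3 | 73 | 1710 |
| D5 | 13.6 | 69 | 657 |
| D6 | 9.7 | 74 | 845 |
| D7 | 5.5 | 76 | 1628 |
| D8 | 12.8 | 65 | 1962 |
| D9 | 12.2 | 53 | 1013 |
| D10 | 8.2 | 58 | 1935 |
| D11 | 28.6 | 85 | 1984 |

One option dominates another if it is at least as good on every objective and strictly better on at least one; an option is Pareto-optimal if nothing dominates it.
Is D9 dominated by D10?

No

D10 vs D9: D10 is worse on torque (8.2 vs 12.2), so it does not dominate D9.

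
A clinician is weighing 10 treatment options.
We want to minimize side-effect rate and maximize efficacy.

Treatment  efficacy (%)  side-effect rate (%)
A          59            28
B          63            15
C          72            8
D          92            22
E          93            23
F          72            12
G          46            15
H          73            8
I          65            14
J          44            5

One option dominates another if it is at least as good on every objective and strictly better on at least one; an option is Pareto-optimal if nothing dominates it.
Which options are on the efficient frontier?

D, E, H, J

A: dominated by B (efficacy 63≥59, side-effect rate 15≤28).
B: dominated by C (efficacy 72≥63, side-effect rate 8≤15).
C: dominated by H (efficacy 73≥72, side-effect rate 8≤8).
D: not dominated.
E: not dominated (best efficacy).
F: dominated by C (efficacy 72≥72, side-effect rate 8≤12).
G: dominated by B (efficacy 63≥46, side-effect rate 15≤15).
H: not dominated.
I: dominated by C (efficacy 72≥65, side-effect rate 8≤14).
J: not dominated (best side-effect rate).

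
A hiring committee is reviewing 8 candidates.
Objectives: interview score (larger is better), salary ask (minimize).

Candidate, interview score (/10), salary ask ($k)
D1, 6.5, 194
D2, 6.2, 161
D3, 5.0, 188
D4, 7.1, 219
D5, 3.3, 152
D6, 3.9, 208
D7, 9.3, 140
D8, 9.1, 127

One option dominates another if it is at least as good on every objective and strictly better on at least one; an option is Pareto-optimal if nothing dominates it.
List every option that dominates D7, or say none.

none

D1: worse on interview score (6.5 vs 9.3).
D2: worse on interview score (6.2 vs 9.3).
D3: worse on interview score (5.0 vs 9.3).
D4: worse on interview score (7.1 vs 9.3).
D5: worse on interview score (3.3 vs 9.3).
D6: worse on interview score (3.9 vs 9.3).
D8: worse on interview score (9.1 vs 9.3).
No option dominates D7.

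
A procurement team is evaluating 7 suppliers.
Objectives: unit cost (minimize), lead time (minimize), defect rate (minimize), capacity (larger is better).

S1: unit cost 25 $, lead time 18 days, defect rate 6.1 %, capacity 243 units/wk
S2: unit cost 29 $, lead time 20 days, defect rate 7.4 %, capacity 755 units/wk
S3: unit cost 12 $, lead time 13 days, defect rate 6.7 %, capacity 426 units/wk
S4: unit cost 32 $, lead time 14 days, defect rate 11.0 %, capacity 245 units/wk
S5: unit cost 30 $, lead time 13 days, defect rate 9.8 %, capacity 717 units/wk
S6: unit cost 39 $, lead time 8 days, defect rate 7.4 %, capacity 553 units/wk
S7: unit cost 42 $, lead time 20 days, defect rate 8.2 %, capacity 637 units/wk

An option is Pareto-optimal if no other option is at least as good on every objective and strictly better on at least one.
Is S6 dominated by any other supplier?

No

S1: worse on lead time (18 vs 8).
S2: worse on lead time (20 vs 8).
S3: worse on lead time (13 vs 8).
S4: worse on lead time (14 vs 8).
S5: worse on lead time (13 vs 8).
S7: worse on unit cost (42 vs 39).
No option is at least as good as S6 on every objective and strictly better on one.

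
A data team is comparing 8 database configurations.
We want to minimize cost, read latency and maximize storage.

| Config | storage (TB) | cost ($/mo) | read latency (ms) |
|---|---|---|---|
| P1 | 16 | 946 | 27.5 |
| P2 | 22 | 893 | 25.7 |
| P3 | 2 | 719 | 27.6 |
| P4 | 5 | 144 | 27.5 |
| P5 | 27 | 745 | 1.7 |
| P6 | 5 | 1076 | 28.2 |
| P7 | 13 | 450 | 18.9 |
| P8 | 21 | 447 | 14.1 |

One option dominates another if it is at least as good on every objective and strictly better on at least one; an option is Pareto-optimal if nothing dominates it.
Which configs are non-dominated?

P1: dominated by P2 (storage 22≥16, cost 893≤946, read latency 25.7≤27.5).
P2: dominated by P5 (storage 27≥22, cost 745≤893, read latency 1.7≤25.7).
P3: dominated by P4 (storage 5≥2, cost 144≤719, read latency 27.5≤27.6).
P4: not dominated (best cost).
P5: not dominated (best storage).
P6: dominated by P1 (storage 16≥5, cost 946≤1076, read latency 27.5≤28.2).
P7: dominated by P8 (storage 21≥13, cost 447≤450, read latency 14.1≤18.9).
P8: not dominated.

P4, P5, P8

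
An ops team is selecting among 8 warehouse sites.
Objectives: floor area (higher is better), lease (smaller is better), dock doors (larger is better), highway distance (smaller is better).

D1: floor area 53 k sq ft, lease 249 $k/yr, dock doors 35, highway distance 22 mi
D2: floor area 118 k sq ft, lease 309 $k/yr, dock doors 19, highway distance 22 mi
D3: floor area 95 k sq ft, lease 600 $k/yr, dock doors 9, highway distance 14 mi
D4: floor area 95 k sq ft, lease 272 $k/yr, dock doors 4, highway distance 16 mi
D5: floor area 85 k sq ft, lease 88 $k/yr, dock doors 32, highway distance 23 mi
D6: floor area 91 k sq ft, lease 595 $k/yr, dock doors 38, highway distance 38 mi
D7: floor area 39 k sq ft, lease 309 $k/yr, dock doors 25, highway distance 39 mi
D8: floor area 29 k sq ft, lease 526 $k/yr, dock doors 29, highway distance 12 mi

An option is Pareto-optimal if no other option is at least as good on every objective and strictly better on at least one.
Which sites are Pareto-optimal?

D1, D2, D3, D4, D5, D6, D8

D1: not dominated.
D2: not dominated (best floor area).
D3: not dominated.
D4: not dominated.
D5: not dominated (best lease).
D6: not dominated (best dock doors).
D7: dominated by D1 (floor area 53≥39, lease 249≤309, dock doors 35≥25, highway distance 22≤39).
D8: not dominated (best highway distance).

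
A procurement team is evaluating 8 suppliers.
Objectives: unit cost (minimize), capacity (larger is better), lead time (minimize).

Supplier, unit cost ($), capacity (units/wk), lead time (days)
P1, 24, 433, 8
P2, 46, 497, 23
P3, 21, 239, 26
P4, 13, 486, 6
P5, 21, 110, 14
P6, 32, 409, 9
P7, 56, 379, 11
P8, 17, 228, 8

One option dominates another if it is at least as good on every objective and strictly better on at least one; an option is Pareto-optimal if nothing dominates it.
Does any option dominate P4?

P1: worse on unit cost (24 vs 13).
P2: worse on unit cost (46 vs 13).
P3: worse on unit cost (21 vs 13).
P5: worse on unit cost (21 vs 13).
P6: worse on unit cost (32 vs 13).
P7: worse on unit cost (56 vs 13).
P8: worse on unit cost (17 vs 13).
No option is at least as good as P4 on every objective and strictly better on one.

No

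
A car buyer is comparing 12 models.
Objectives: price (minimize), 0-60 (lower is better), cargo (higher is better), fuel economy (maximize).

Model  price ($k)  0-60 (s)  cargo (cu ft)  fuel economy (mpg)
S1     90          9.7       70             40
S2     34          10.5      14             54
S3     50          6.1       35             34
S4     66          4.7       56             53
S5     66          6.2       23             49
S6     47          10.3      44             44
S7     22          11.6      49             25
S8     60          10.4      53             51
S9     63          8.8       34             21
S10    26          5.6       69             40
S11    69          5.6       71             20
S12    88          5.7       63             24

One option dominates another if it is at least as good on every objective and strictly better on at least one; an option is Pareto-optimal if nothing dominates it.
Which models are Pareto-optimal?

S1: not dominated.
S2: not dominated (best fuel economy).
S3: dominated by S10 (price 26≤50, 0-60 5.6≤6.1, cargo 69≥35, fuel economy 40≥34).
S4: not dominated (best 0-60).
S5: dominated by S4 (price 66≤66, 0-60 4.7≤6.2, cargo 56≥23, fuel economy 53≥49).
S6: not dominated.
S7: not dominated (best price).
S8: not dominated.
S9: dominated by S3 (price 50≤63, 0-60 6.1≤8.8, cargo 35≥34, fuel economy 34≥21).
S10: not dominated.
S11: not dominated (best cargo).
S12: dominated by S10 (price 26≤88, 0-60 5.6≤5.7, cargo 69≥63, fuel economy 40≥24).

S1, S2, S4, S6, S7, S8, S10, S11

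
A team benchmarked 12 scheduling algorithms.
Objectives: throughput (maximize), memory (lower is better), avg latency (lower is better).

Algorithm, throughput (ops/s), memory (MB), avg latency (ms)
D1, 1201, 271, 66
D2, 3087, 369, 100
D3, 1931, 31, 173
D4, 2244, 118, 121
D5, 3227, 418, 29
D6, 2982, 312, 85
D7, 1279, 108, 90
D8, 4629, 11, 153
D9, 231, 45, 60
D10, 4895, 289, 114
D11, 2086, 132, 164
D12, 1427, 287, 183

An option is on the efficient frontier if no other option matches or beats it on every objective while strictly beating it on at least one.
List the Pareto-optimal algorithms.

D1, D2, D4, D5, D6, D7, D8, D9, D10

D1: not dominated.
D2: not dominated.
D3: dominated by D8 (throughput 4629≥1931, memory 11≤31, avg latency 153≤173).
D4: not dominated.
D5: not dominated (best avg latency).
D6: not dominated.
D7: not dominated.
D8: not dominated (best memory).
D9: not dominated.
D10: not dominated (best throughput).
D11: dominated by D4 (throughput 2244≥2086, memory 118≤132, avg latency 121≤164).
D12: dominated by D3 (throughput 1931≥1427, memory 31≤287, avg latency 173≤183).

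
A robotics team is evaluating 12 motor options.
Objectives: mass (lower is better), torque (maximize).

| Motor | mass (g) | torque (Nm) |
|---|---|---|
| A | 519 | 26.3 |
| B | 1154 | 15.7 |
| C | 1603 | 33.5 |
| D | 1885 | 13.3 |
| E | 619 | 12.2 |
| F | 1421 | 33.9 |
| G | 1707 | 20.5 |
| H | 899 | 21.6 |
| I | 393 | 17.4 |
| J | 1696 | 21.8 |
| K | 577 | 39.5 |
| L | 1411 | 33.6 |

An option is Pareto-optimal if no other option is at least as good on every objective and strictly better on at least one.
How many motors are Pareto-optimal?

A: not dominated.
B: dominated by A (mass 519≤1154, torque 26.3≥15.7).
C: dominated by F (mass 1421≤1603, torque 33.9≥33.5).
D: dominated by A (mass 519≤1885, torque 26.3≥13.3).
E: dominated by A (mass 519≤619, torque 26.3≥12.2).
F: dominated by K (mass 577≤1421, torque 39.5≥33.9).
G: dominated by A (mass 519≤1707, torque 26.3≥20.5).
H: dominated by A (mass 519≤899, torque 26.3≥21.6).
I: not dominated (best mass).
J: dominated by A (mass 519≤1696, torque 26.3≥21.8).
K: not dominated (best torque).
L: dominated by K (mass 577≤1411, torque 39.5≥33.6).
Pareto-optimal: A, I, K → 3.

3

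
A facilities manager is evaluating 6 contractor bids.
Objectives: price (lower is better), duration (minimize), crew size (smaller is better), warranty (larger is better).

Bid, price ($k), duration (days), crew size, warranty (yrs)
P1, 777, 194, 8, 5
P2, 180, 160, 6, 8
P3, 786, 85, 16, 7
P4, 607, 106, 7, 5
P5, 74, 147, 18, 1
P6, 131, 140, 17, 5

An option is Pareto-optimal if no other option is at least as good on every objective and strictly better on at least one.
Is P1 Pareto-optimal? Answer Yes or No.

P2 vs P1: price 180≤777, duration 160≤194, crew size 6≤8, warranty 8≥5 — P2 is at least as good on every objective and strictly better on at least one, so P2 dominates P1.

No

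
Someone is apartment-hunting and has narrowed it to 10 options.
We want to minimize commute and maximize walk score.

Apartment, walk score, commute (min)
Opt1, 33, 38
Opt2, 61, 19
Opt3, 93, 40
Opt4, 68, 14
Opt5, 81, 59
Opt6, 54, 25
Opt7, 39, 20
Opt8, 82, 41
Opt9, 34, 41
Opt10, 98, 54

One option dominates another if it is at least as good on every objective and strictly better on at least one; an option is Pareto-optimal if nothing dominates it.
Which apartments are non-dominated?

Opt3, Opt4, Opt10

Opt1: dominated by Opt2 (walk score 61≥33, commute 19≤38).
Opt2: dominated by Opt4 (walk score 68≥61, commute 14≤19).
Opt3: not dominated.
Opt4: not dominated (best commute).
Opt5: dominated by Opt3 (walk score 93≥81, commute 40≤59).
Opt6: dominated by Opt2 (walk score 61≥54, commute 19≤25).
Opt7: dominated by Opt2 (walk score 61≥39, commute 19≤20).
Opt8: dominated by Opt3 (walk score 93≥82, commute 40≤41).
Opt9: dominated by Opt2 (walk score 61≥34, commute 19≤41).
Opt10: not dominated (best walk score).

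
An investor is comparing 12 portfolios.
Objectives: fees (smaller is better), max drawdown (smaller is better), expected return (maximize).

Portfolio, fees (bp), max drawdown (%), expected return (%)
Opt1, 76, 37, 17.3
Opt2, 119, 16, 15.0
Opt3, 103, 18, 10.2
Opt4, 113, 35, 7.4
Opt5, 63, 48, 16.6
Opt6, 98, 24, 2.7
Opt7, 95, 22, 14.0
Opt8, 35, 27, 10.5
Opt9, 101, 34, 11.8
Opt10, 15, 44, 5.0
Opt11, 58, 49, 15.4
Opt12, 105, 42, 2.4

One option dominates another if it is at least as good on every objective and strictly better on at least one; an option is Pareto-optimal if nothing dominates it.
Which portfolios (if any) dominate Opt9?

Opt7: fees 95≤101, max drawdown 22≤34, expected return 14.0≥11.8 — dominates Opt9.
Others (Opt1, Opt2, Opt3, Opt4, Opt5, Opt6, Opt8, Opt10, Opt11, Opt12) are each worse than Opt9 on at least one objective.

Opt7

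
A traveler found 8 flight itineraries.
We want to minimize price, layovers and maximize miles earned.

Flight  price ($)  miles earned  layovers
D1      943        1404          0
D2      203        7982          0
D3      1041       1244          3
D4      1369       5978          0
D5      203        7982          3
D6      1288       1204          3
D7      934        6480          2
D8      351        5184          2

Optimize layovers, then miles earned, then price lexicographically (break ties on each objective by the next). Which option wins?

First minimize layovers: best is 0, kept {D1, D2, D4}.
Then maximize miles earned: best is 7982, kept {D2}.

D2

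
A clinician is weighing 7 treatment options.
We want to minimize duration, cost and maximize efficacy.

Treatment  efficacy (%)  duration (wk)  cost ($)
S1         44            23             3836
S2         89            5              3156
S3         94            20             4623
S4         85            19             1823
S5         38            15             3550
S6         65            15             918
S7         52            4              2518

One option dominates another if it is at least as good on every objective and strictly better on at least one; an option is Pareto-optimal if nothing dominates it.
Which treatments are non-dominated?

S2, S3, S4, S6, S7

S1: dominated by S2 (efficacy 89≥44, duration 5≤23, cost 3156≤3836).
S2: not dominated.
S3: not dominated (best efficacy).
S4: not dominated.
S5: dominated by S2 (efficacy 89≥38, duration 5≤15, cost 3156≤3550).
S6: not dominated (best cost).
S7: not dominated (best duration).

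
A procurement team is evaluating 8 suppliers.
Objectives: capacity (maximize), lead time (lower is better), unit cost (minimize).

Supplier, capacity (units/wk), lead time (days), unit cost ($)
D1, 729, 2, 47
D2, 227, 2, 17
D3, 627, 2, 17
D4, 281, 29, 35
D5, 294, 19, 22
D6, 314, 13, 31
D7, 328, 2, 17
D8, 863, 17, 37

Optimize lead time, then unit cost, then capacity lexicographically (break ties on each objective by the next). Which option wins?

D3

First minimize lead time: best is 2, kept {D1, D2, D3, D7}.
Then minimize unit cost: best is 17, kept {D2, D3, D7}.
Then maximize capacity: best is 627, kept {D3}.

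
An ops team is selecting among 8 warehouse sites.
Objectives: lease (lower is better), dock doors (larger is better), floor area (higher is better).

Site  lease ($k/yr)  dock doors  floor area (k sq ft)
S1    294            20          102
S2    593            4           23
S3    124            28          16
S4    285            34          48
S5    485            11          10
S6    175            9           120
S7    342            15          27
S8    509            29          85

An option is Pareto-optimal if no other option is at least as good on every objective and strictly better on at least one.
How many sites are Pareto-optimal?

S1: not dominated.
S2: dominated by S1 (lease 294≤593, dock doors 20≥4, floor area 102≥23).
S3: not dominated (best lease).
S4: not dominated (best dock doors).
S5: dominated by S1 (lease 294≤485, dock doors 20≥11, floor area 102≥10).
S6: not dominated (best floor area).
S7: dominated by S1 (lease 294≤342, dock doors 20≥15, floor area 102≥27).
S8: not dominated.
Pareto-optimal: S1, S3, S4, S6, S8 → 5.

5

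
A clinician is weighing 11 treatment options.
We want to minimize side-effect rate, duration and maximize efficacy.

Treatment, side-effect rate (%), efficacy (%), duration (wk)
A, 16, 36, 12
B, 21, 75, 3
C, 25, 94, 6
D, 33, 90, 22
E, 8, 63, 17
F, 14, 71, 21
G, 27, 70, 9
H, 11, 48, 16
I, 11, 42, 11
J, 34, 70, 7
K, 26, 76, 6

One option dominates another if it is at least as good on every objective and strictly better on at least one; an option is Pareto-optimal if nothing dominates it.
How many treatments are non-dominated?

A: dominated by I (side-effect rate 11≤16, efficacy 42≥36, duration 11≤12).
B: not dominated (best duration).
C: not dominated (best efficacy).
D: dominated by C (side-effect rate 25≤33, efficacy 94≥90, duration 6≤22).
E: not dominated (best side-effect rate).
F: not dominated.
G: dominated by B (side-effect rate 21≤27, efficacy 75≥70, duration 3≤9).
H: not dominated.
I: not dominated.
J: dominated by B (side-effect rate 21≤34, efficacy 75≥70, duration 3≤7).
K: dominated by C (side-effect rate 25≤26, efficacy 94≥76, duration 6≤6).
Pareto-optimal: B, C, E, F, H, I → 6.

6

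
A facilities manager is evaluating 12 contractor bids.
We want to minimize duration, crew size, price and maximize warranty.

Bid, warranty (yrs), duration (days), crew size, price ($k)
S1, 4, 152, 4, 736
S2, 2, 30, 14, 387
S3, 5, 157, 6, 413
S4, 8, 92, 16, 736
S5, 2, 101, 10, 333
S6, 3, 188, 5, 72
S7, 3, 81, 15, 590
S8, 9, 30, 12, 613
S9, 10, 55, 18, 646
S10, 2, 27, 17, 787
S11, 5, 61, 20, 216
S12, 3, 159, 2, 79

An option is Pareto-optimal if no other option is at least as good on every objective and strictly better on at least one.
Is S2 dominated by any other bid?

No

S1: worse on duration (152 vs 30).
S3: worse on duration (157 vs 30).
S4: worse on duration (92 vs 30).
S5: worse on duration (101 vs 30).
S6: worse on duration (188 vs 30).
S7: worse on duration (81 vs 30).
S8: worse on price (613 vs 387).
S9: worse on duration (55 vs 30).
S10: worse on crew size (17 vs 14).
S11: worse on duration (61 vs 30).
S12: worse on duration (159 vs 30).
No option is at least as good as S2 on every objective and strictly better on one.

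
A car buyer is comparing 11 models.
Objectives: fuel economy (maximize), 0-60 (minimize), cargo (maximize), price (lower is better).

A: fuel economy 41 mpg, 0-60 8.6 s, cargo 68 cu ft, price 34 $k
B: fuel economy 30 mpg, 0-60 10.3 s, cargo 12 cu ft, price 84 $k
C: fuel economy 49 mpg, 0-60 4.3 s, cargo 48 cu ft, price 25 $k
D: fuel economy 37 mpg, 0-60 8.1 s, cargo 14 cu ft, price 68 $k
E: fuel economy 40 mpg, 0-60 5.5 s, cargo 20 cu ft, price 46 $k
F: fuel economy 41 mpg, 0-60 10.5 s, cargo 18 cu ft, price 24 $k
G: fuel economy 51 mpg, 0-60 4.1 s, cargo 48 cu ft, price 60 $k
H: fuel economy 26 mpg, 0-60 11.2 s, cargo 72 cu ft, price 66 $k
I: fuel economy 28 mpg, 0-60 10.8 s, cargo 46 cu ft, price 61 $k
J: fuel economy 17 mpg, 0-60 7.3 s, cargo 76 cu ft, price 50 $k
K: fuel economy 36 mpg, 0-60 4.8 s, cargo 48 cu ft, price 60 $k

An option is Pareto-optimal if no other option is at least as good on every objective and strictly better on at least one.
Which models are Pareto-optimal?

A, C, F, G, H, J

A: not dominated.
B: dominated by A (fuel economy 41≥30, 0-60 8.6≤10.3, cargo 68≥12, price 34≤84).
C: not dominated.
D: dominated by C (fuel economy 49≥37, 0-60 4.3≤8.1, cargo 48≥14, price 25≤68).
E: dominated by C (fuel economy 49≥40, 0-60 4.3≤5.5, cargo 48≥20, price 25≤46).
F: not dominated (best price).
G: not dominated (best fuel economy).
H: not dominated.
I: dominated by A (fuel economy 41≥28, 0-60 8.6≤10.8, cargo 68≥46, price 34≤61).
J: not dominated (best cargo).
K: dominated by C (fuel economy 49≥36, 0-60 4.3≤4.8, cargo 48≥48, price 25≤60).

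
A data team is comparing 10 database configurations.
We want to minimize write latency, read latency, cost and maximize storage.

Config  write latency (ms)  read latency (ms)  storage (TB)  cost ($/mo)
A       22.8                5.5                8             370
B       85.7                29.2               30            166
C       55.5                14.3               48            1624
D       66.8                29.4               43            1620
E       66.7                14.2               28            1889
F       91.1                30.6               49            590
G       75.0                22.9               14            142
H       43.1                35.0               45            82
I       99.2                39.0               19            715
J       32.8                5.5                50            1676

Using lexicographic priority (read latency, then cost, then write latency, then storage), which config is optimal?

A

First minimize read latency: best is 5.5, kept {A, J}.
Then minimize cost: best is 370, kept {A}.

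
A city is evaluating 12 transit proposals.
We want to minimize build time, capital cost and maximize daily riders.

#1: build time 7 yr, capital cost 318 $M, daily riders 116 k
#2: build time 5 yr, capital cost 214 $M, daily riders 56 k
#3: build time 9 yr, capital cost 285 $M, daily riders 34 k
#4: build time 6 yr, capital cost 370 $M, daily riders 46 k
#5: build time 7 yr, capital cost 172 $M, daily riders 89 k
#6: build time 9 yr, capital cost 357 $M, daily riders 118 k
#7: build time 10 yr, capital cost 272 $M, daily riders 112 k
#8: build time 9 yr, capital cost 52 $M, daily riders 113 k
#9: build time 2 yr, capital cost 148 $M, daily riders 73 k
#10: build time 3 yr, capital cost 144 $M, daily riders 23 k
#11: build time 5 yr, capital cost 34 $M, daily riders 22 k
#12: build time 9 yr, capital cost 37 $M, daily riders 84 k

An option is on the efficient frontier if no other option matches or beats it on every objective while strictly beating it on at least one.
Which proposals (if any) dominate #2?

#9

#9: build time 2≤5, capital cost 148≤214, daily riders 73≥56 — dominates #2.
Others (#1, #3, #4, #5, #6, #7, #8, #10, #11, #12) are each worse than #2 on at least one objective.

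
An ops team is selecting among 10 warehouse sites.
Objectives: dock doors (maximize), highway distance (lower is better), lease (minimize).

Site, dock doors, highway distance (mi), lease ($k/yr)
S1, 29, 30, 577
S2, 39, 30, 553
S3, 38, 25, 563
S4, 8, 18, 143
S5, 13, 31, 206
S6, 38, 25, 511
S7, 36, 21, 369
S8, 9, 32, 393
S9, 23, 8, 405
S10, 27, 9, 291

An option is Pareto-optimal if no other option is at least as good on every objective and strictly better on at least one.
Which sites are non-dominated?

S1: dominated by S2 (dock doors 39≥29, highway distance 30≤30, lease 553≤577).
S2: not dominated (best dock doors).
S3: dominated by S6 (dock doors 38≥38, highway distance 25≤25, lease 511≤563).
S4: not dominated (best lease).
S5: not dominated.
S6: not dominated.
S7: not dominated.
S8: dominated by S5 (dock doors 13≥9, highway distance 31≤32, lease 206≤393).
S9: not dominated (best highway distance).
S10: not dominated.

S2, S4, S5, S6, S7, S9, S10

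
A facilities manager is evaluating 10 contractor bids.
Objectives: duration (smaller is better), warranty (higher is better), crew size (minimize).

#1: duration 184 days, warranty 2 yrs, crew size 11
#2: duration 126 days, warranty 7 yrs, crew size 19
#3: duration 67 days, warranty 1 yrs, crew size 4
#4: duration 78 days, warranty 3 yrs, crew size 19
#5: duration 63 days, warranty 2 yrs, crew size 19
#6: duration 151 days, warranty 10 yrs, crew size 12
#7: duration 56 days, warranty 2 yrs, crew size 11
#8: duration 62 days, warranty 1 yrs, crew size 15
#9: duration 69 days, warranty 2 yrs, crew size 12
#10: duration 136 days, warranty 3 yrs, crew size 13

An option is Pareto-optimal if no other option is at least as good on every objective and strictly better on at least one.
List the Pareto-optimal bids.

#1: dominated by #7 (duration 56≤184, warranty 2≥2, crew size 11≤11).
#2: not dominated.
#3: not dominated (best crew size).
#4: not dominated.
#5: dominated by #7 (duration 56≤63, warranty 2≥2, crew size 11≤19).
#6: not dominated (best warranty).
#7: not dominated (best duration).
#8: dominated by #7 (duration 56≤62, warranty 2≥1, crew size 11≤15).
#9: dominated by #7 (duration 56≤69, warranty 2≥2, crew size 11≤12).
#10: not dominated.

#2, #3, #4, #6, #7, #10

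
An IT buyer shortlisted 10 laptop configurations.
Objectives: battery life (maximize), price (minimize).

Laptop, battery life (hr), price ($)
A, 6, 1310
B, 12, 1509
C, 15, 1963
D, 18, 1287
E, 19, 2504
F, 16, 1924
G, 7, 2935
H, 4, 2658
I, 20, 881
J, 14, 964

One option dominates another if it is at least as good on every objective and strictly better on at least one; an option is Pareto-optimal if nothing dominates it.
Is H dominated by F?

F vs H: battery life 16≥4, price 1924≤2658 — F is at least as good on every objective with at least one strict improvement.

Yes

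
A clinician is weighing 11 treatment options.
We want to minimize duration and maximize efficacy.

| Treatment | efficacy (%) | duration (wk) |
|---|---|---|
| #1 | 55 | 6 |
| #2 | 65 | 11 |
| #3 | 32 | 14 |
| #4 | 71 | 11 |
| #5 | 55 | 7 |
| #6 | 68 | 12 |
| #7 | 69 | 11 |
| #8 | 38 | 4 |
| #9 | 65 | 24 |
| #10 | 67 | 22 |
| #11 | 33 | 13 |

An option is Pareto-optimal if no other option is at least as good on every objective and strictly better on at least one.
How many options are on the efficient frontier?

#1: not dominated.
#2: dominated by #4 (efficacy 71≥65, duration 11≤11).
#3: dominated by #1 (efficacy 55≥32, duration 6≤14).
#4: not dominated (best efficacy).
#5: dominated by #1 (efficacy 55≥55, duration 6≤7).
#6: dominated by #4 (efficacy 71≥68, duration 11≤12).
#7: dominated by #4 (efficacy 71≥69, duration 11≤11).
#8: not dominated (best duration).
#9: dominated by #2 (efficacy 65≥65, duration 11≤24).
#10: dominated by #4 (efficacy 71≥67, duration 11≤22).
#11: dominated by #1 (efficacy 55≥33, duration 6≤13).
Pareto-optimal: #1, #4, #8 → 3.

3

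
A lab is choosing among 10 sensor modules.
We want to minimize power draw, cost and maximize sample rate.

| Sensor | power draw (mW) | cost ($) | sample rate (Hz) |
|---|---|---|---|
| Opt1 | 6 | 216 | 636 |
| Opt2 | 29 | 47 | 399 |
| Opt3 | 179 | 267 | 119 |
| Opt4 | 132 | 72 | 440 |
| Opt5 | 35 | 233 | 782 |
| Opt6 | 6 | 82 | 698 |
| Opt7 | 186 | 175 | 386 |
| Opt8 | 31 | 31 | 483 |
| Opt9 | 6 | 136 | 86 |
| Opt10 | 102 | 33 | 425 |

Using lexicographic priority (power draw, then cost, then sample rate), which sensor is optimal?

Opt6

First minimize power draw: best is 6, kept {Opt1, Opt6, Opt9}.
Then minimize cost: best is 82, kept {Opt6}.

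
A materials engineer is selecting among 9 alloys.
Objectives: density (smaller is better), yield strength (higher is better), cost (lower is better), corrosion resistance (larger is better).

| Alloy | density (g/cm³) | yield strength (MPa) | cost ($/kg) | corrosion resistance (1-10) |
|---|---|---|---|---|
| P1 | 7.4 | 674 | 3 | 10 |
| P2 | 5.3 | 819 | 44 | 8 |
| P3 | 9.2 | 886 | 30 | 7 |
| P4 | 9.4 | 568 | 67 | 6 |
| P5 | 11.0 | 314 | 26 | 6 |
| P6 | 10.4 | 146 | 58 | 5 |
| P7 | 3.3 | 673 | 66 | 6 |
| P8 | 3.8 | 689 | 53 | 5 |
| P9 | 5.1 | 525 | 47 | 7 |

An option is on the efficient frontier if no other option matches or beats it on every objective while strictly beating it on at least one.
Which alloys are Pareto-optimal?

P1: not dominated (best cost).
P2: not dominated.
P3: not dominated (best yield strength).
P4: dominated by P1 (density 7.4≤9.4, yield strength 674≥568, cost 3≤67, corrosion resistance 10≥6).
P5: dominated by P1 (density 7.4≤11.0, yield strength 674≥314, cost 3≤26, corrosion resistance 10≥6).
P6: dominated by P1 (density 7.4≤10.4, yield strength 674≥146, cost 3≤58, corrosion resistance 10≥5).
P7: not dominated (best density).
P8: not dominated.
P9: not dominated.

P1, P2, P3, P7, P8, P9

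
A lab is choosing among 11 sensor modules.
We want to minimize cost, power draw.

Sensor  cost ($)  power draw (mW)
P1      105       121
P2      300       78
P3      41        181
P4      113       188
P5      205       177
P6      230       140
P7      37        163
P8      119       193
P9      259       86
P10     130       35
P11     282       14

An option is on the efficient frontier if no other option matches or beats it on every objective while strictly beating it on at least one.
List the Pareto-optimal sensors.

P1: not dominated.
P2: dominated by P10 (cost 130≤300, power draw 35≤78).
P3: dominated by P7 (cost 37≤41, power draw 163≤181).
P4: dominated by P1 (cost 105≤113, power draw 121≤188).
P5: dominated by P1 (cost 105≤205, power draw 121≤177).
P6: dominated by P1 (cost 105≤230, power draw 121≤140).
P7: not dominated (best cost).
P8: dominated by P1 (cost 105≤119, power draw 121≤193).
P9: dominated by P10 (cost 130≤259, power draw 35≤86).
P10: not dominated.
P11: not dominated (best power draw).

P1, P7, P10, P11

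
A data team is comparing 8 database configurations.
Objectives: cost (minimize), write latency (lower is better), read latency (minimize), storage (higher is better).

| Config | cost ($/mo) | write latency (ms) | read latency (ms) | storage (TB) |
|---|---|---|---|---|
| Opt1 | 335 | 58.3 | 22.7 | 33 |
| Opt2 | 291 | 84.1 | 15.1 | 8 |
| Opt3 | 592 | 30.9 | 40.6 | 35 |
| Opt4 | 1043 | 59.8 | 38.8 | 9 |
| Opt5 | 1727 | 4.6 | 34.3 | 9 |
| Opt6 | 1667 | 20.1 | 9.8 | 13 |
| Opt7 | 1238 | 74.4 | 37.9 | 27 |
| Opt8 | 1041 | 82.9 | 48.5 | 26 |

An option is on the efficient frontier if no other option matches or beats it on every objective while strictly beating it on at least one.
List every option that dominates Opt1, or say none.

none

Opt2: worse on write latency (84.1 vs 58.3).
Opt3: worse on cost (592 vs 335).
Opt4: worse on cost (1043 vs 335).
Opt5: worse on cost (1727 vs 335).
Opt6: worse on cost (1667 vs 335).
Opt7: worse on cost (1238 vs 335).
Opt8: worse on cost (1041 vs 335).
No option dominates Opt1.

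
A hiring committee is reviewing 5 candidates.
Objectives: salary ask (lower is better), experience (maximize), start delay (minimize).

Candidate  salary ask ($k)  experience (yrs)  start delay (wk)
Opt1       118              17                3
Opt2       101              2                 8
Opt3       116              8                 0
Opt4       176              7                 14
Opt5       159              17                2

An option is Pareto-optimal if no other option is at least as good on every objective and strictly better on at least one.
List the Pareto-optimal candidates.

Opt1: not dominated.
Opt2: not dominated (best salary ask).
Opt3: not dominated (best start delay).
Opt4: dominated by Opt1 (salary ask 118≤176, experience 17≥7, start delay 3≤14).
Opt5: not dominated.

Opt1, Opt2, Opt3, Opt5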